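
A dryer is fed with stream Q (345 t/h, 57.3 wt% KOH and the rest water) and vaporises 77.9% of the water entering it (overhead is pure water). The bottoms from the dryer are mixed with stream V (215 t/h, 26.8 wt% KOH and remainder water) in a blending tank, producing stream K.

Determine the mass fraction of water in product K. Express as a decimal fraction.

Vapour removed = 0.779×0.427×345 = 114.76 t/h; concentrate = 230.24 t/h.
water reaching the mixer = 32.557 (from concentrate) + 215×0.732 = 189.94 t/h.
Product flow = 230.24 + 215 = 445.24 t/h; water fraction = 0.4266.

0.4266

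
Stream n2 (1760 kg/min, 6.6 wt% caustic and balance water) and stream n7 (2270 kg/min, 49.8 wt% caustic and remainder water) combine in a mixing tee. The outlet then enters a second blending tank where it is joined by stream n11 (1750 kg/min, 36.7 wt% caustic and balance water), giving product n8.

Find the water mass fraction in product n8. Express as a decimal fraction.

0.673

Overall, product flow = 5780 kg/min.
water in = 1760×0.934 + 2270×0.502 + 1750×0.633 = 3891.1 kg/min.
water fraction in n8 = 0.673.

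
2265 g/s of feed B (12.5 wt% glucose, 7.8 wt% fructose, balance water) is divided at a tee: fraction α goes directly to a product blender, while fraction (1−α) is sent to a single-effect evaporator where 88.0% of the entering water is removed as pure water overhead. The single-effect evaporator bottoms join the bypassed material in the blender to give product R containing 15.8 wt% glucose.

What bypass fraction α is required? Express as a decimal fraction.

0.702

All 2265×0.125 = 283.12 g/s of glucose reaches R, so R = 283.12/0.158 = 1791.9 g/s and vapour = 473.07 g/s.
The evaporator receives (1−α)·2265 of feed at 0.797 water and removes 0.880 of that water:
0.880×0.797×(1−α)×2265 = 473.07
(1−α) = 473.07/1588.6 = 0.2978;  α = 0.7022.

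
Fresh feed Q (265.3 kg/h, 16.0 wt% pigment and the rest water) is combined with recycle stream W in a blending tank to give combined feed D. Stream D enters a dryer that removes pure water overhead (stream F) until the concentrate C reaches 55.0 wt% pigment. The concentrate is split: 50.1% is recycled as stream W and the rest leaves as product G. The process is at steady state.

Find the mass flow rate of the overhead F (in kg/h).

188.1 kg/h

Overall pigment balance (none leaves overhead): pigment in fresh feed = pigment in product, i.e. 265.3×0.160 = (1−0.501)·C·0.550.
C = 42.448/(0.550×0.499) = 154.67 kg/h.
Recycle W = 0.501×154.67 = 77.488 kg/h.
Combined feed D = 265.3 + 77.488 = 342.79 kg/h.
Overhead F = D − C = 342.79 − 154.67 = 188.12 kg/h.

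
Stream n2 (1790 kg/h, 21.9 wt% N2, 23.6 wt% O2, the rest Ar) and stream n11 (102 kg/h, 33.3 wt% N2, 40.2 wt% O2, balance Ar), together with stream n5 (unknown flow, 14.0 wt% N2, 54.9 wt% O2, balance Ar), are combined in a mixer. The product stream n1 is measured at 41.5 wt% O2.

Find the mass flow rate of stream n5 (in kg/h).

2401 kg/h

Let n5 be the unknown flow. Total out = 1892 + n5.
O2 balance: 463.44 + 0.549·n5 = 0.415·(1892 + n5)
(0.549 − 0.415)·n5 = 0.415×1892 − 463.44 = 321.74
n5 = 321.74 / 0.134 = 2401 kg/h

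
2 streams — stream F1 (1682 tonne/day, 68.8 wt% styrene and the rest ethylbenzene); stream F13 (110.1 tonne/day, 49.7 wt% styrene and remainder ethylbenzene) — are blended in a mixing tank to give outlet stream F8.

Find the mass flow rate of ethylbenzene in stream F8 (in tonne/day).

ethylbenzene out = ethylbenzene in = 1682×0.312 + 110.1×0.503 = 580.16 tonne/day.

580.2 tonne/day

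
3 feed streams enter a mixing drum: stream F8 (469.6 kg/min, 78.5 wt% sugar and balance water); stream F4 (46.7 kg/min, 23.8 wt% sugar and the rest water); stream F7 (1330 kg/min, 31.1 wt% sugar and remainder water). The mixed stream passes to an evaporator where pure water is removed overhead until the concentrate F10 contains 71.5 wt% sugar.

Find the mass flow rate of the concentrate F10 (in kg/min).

1110 kg/min

sugar entering = 469.6×0.785 + 46.7×0.238 + 1330×0.311 = 793.38 kg/min.
All sugar reports to F10, so F10 = 793.38/0.715 = 1109.6 kg/min.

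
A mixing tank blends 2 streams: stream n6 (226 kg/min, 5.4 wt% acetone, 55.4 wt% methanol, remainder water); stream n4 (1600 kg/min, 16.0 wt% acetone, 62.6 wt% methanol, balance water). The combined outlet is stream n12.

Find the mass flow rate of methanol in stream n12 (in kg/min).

1127 kg/min

methanol out = methanol in = 226×0.554 + 1600×0.626 = 1126.8 kg/min.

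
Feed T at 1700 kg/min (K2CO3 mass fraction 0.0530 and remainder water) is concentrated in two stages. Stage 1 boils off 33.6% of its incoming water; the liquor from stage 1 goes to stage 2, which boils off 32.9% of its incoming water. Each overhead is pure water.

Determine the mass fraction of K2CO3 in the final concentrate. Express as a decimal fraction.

water in feed = 1700×0.947 = 1609.9 kg/min.
After stage 1: water left = (1−0.336)×1609.9 = 1069; stream total = 1159.1 kg/min.
After stage 2: water left = (1−0.329)×1069 = 717.28; final concentrate = 807.38 kg/min.
K2CO3 fraction = 90.1/807.38 = 0.1116.

0.1116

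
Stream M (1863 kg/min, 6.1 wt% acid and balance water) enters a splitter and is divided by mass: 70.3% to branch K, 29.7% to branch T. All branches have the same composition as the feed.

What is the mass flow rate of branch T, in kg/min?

Branch T flow = 0.297×1863 = 553.31 kg/min.

553.3 kg/min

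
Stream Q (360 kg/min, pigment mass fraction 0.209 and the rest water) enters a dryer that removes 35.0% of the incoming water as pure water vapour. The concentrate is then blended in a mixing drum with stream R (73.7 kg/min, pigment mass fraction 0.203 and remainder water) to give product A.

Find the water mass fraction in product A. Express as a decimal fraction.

0.730

Vapour removed = 0.350×0.791×360 = 99.666 kg/min; concentrate = 260.33 kg/min.
water reaching the mixer = 185.09 (from concentrate) + 73.7×0.797 = 243.83 kg/min.
Product flow = 260.33 + 73.7 = 334.03 kg/min; water fraction = 0.730.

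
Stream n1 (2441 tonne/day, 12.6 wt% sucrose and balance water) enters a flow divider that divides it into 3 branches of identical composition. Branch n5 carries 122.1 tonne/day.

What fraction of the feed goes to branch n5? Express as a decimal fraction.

0.050

Fraction to n5 = 122.1/2441 = 0.0500.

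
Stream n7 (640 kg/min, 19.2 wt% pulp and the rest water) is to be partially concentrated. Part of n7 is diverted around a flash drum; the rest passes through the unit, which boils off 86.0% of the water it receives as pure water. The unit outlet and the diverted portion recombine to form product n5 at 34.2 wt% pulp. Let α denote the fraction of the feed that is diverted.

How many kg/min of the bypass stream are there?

All 640×0.192 = 122.88 kg/min of pulp reaches n5, so n5 = 122.88/0.342 = 359.3 kg/min and vapour = 280.7 kg/min.
The evaporator receives (1−α)·640 of feed at 0.808 water and removes 0.860 of that water:
0.860×0.808×(1−α)×640 = 280.7
(1−α) = 280.7/444.72 = 0.6312;  α = 0.3688.
Bypass flow = 0.3688×640 = 236.04 kg/min.

236 kg/min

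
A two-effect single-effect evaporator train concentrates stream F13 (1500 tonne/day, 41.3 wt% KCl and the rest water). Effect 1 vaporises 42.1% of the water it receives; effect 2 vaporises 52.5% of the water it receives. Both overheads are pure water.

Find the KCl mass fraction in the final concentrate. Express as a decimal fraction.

0.719

water in feed = 1500×0.587 = 880.5 tonne/day.
After stage 1: water left = (1−0.421)×880.5 = 509.81; stream total = 1129.3 tonne/day.
After stage 2: water left = (1−0.525)×509.81 = 242.16; final concentrate = 861.66 tonne/day.
KCl fraction = 619.5/861.66 = 0.719.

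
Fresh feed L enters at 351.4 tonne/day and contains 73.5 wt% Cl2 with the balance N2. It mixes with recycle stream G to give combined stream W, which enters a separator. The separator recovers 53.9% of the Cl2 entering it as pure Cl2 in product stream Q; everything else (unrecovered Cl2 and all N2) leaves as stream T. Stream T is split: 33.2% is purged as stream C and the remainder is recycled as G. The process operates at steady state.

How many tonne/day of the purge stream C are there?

N2 enters only via L and leaves only via the purge: 351.4×0.265 = 0.332×(N2 in T), and the separator passes all N2, so N2 in W = N2 in T = 280.48 tonne/day.
Cl2 in W: m_A = 351.4×0.735 + (1−0.332)·(1−0.539)·m_A, so m_A = 258.28/0.6921 = 373.21 tonne/day.
T = (1−0.539)×373.21 + 280.48 = 452.53 tonne/day.
Purge C = 0.332×452.53 = 150.24 tonne/day.

150.2 tonne/day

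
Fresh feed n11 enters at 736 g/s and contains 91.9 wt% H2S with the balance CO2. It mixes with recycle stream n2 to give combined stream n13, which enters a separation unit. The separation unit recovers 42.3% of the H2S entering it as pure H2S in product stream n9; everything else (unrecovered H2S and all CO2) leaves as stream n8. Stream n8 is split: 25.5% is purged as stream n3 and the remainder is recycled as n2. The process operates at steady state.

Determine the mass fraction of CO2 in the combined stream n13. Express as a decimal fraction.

0.165

CO2 enters only via n11 and leaves only via the purge: 736×0.081 = 0.255×(CO2 in n8), and the separation unit passes all CO2, so CO2 in n13 = CO2 in n8 = 233.79 g/s.
H2S in n13: m_A = 736×0.919 + (1−0.255)·(1−0.423)·m_A, so m_A = 676.38/0.5701 = 1186.4 g/s.
n13 = 1186.4 + 233.79 = 1420.1 g/s.
CO2 fraction in n13 = 233.79/1420.1 = 0.165.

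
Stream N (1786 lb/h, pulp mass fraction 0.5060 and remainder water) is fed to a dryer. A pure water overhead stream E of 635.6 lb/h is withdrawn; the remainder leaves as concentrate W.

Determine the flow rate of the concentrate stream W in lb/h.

1150 lb/h

Concentrate = 1786 − 635.6 = 1150.4 lb/h.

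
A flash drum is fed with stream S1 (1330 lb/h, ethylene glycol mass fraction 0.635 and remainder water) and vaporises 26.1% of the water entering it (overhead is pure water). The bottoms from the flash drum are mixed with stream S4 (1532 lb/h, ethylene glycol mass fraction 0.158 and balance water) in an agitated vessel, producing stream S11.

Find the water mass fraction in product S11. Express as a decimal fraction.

0.603

Vapour removed = 0.261×0.365×1330 = 126.7 lb/h; concentrate = 1203.3 lb/h.
water reaching the mixer = 358.75 (from concentrate) + 1532×0.842 = 1648.7 lb/h.
Product flow = 1203.3 + 1532 = 2735.3 lb/h; water fraction = 0.603.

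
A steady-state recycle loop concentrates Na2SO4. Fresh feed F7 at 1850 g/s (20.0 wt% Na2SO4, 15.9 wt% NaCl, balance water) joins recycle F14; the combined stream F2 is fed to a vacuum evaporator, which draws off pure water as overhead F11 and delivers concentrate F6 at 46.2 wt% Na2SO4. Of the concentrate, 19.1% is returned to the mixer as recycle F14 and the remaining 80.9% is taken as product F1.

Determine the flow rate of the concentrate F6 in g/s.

Overall Na2SO4 balance (none leaves overhead): Na2SO4 in fresh feed = Na2SO4 in product, i.e. 1850×0.200 = (1−0.191)·F6·0.462.
F6 = 370/(0.462×0.809) = 989.95 g/s.

989.9 g/s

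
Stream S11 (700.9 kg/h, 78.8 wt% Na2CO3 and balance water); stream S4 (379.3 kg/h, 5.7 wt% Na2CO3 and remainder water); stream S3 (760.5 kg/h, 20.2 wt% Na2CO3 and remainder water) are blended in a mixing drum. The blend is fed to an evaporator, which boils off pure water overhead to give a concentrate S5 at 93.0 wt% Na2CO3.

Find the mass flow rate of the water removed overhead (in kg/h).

Na2CO3 entering = 700.9×0.788 + 379.3×0.057 + 760.5×0.202 = 727.55 kg/h.
All Na2CO3 reports to S5, so S5 = 727.55/0.930 = 782.31 kg/h.
Total feed = 1840.7 kg/h; overhead = 1840.7 − 782.31 = 1058.4 kg/h.

1058 kg/h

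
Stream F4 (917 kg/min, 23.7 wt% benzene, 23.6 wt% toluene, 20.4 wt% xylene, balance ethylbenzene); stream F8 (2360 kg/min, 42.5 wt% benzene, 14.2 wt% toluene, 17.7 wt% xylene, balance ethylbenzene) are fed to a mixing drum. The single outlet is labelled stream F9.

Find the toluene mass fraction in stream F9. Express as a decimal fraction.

0.1683

Total flow out = 917 + 2360 = 3277 kg/min.
toluene in = 917×0.236 + 2360×0.142 = 551.53 kg/min.
toluene mass fraction in F9 = 551.53/3277 = 0.1683.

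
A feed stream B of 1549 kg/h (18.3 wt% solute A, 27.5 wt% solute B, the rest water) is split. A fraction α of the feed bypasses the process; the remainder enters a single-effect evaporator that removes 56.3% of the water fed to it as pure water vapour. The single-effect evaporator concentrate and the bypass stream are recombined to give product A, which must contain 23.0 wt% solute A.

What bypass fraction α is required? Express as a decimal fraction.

All 1549×0.183 = 283.47 kg/h of solute A reaches A, so A = 283.47/0.230 = 1232.5 kg/h and vapour = 316.53 kg/h.
The evaporator receives (1−α)·1549 of feed at 0.542 water and removes 0.563 of that water:
0.563×0.542×(1−α)×1549 = 316.53
(1−α) = 316.53/472.67 = 0.6697;  α = 0.3303.

0.330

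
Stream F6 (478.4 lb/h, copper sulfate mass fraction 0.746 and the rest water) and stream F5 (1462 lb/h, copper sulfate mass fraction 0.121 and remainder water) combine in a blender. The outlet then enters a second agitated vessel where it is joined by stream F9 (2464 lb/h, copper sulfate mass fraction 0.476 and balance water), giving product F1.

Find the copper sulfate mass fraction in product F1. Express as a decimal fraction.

Overall, product flow = 4404.4 lb/h.
copper sulfate in = 478.4×0.746 + 1462×0.121 + 2464×0.476 = 1706.7 lb/h.
copper sulfate fraction in F1 = 0.387.

0.387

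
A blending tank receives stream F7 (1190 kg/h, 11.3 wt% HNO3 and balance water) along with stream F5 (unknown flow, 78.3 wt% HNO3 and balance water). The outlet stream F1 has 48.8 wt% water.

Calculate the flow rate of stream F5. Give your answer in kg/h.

Let F5 be the unknown flow. Total out = 1190 + F5.
water balance: 1055.5 + 0.217·F5 = 0.488·(1190 + F5)
(0.217 − 0.488)·F5 = 0.488×1190 − 1055.5 = -474.81
F5 = -474.81 / -0.271 = 1752.1 kg/h

1752 kg/h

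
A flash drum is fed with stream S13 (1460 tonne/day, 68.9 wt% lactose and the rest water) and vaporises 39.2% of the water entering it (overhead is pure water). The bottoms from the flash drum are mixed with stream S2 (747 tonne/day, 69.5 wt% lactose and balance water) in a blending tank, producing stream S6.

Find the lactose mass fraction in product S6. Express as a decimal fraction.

0.752

Vapour removed = 0.392×0.311×1460 = 177.99 tonne/day; concentrate = 1282 tonne/day.
lactose reaching the mixer = 1005.9 (from concentrate) + 747×0.695 = 1525.1 tonne/day.
Product flow = 1282 + 747 = 2029 tonne/day; lactose fraction = 0.752.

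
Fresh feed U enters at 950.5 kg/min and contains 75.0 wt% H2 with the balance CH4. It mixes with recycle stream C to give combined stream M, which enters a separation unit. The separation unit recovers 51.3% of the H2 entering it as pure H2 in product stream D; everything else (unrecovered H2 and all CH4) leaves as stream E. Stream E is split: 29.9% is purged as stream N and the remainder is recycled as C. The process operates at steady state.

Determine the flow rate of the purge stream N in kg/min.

CH4 enters only via U and leaves only via the purge: 950.5×0.250 = 0.299×(CH4 in E), and the separation unit passes all CH4, so CH4 in M = CH4 in E = 794.73 kg/min.
H2 in M: m_A = 950.5×0.750 + (1−0.299)·(1−0.513)·m_A, so m_A = 712.88/0.6586 = 1082.4 kg/min.
E = (1−0.513)×1082.4 + 794.73 = 1321.9 kg/min.
Purge N = 0.299×1321.9 = 395.23 kg/min.

395.2 kg/min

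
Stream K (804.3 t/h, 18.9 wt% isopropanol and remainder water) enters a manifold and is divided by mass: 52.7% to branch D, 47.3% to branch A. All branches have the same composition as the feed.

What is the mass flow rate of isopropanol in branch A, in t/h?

Branch A total = 0.473×804.3 = 380.43 t/h.
isopropanol in A = 0.189×380.43 = 71.902 t/h.

71.9 t/h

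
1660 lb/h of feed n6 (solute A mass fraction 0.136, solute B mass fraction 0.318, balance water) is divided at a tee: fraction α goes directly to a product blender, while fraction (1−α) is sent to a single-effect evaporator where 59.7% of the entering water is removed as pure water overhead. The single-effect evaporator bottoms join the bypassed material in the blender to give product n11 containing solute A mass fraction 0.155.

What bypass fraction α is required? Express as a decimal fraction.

All 1660×0.136 = 225.76 lb/h of solute A reaches n11, so n11 = 225.76/0.155 = 1456.5 lb/h and vapour = 203.48 lb/h.
The evaporator receives (1−α)·1660 of feed at 0.546 water and removes 0.597 of that water:
0.597×0.546×(1−α)×1660 = 203.48
(1−α) = 203.48/541.1 = 0.3761;  α = 0.6239.

0.624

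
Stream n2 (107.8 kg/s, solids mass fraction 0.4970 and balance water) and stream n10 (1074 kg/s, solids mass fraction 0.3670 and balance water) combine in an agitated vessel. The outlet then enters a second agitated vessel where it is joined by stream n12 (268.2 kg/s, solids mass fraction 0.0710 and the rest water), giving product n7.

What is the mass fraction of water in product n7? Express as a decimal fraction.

0.6781

Overall, product flow = 1450 kg/s.
water in = 107.8×0.503 + 1074×0.633 + 268.2×0.929 = 983.22 kg/s.
water fraction in n7 = 0.6781.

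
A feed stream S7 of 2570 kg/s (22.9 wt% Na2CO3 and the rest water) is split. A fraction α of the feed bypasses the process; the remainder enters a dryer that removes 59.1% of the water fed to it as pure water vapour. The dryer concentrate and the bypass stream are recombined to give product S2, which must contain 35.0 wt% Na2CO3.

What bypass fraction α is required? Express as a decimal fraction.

0.241

All 2570×0.229 = 588.53 kg/s of Na2CO3 reaches S2, so S2 = 588.53/0.350 = 1681.5 kg/s and vapour = 888.49 kg/s.
The evaporator receives (1−α)·2570 of feed at 0.771 water and removes 0.591 of that water:
0.591×0.771×(1−α)×2570 = 888.49
(1−α) = 888.49/1171 = 0.7587;  α = 0.2413.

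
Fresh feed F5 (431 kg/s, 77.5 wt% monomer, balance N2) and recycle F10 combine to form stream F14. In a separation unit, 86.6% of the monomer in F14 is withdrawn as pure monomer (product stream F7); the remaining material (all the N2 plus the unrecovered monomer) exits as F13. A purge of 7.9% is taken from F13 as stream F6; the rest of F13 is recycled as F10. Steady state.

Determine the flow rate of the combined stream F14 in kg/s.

N2 enters only via F5 and leaves only via the purge: 431×0.225 = 0.079×(N2 in F13), and the separation unit passes all N2, so N2 in F14 = N2 in F13 = 1227.5 kg/s.
monomer in F14: m_A = 431×0.775 + (1−0.079)·(1−0.866)·m_A, so m_A = 334.03/0.8766 = 381.05 kg/s.
F14 = 381.05 + 1227.5 = 1608.6 kg/s.

1609 kg/s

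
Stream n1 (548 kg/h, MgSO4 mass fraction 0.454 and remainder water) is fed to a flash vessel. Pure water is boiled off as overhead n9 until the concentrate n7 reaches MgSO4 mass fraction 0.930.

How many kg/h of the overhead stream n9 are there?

MgSO4 is conserved: 548×0.454 = 248.79 kg/h all reports to the concentrate.
Concentrate = 248.79/(target fraction) = 267.52 kg/h.
Overhead = 548 − 267.52 = 280.48 kg/h.

280.5 kg/h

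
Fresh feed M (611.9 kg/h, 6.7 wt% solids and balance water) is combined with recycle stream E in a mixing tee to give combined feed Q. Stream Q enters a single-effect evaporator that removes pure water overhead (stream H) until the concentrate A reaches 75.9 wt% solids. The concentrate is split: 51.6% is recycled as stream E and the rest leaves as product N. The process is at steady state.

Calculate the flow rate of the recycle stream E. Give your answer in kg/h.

57.59 kg/h

Overall solids balance (none leaves overhead): solids in fresh feed = solids in product, i.e. 611.9×0.067 = (1−0.516)·A·0.759.
A = 40.997/(0.759×0.484) = 111.6 kg/h.
Recycle E = 0.516×111.6 = 57.586 kg/h.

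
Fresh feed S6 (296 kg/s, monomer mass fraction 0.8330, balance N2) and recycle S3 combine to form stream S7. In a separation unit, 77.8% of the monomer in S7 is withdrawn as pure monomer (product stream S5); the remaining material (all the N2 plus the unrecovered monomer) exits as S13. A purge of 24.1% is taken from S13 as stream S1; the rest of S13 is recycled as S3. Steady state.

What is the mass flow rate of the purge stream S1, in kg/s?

N2 enters only via S6 and leaves only via the purge: 296×0.167 = 0.241×(N2 in S13), and the separation unit passes all N2, so N2 in S7 = N2 in S13 = 205.11 kg/s.
monomer in S7: m_A = 296×0.833 + (1−0.241)·(1−0.778)·m_A, so m_A = 246.57/0.8315 = 296.53 kg/s.
S13 = (1−0.778)×296.53 + 205.11 = 270.94 kg/s.
Purge S1 = 0.241×270.94 = 65.297 kg/s.

65.3 kg/s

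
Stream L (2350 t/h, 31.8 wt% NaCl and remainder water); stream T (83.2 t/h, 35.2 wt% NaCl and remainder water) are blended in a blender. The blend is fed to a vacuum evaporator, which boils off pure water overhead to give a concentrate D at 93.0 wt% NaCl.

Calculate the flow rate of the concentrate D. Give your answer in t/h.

835 t/h

NaCl entering = 2350×0.318 + 83.2×0.352 = 776.59 t/h.
All NaCl reports to D, so D = 776.59/0.930 = 835.04 t/h.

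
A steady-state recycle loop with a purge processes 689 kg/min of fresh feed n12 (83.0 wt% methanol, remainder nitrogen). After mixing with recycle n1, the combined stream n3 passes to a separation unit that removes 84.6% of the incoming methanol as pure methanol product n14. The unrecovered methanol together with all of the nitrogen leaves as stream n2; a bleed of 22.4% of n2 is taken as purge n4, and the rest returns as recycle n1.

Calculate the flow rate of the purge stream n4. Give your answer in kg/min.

nitrogen enters only via n12 and leaves only via the purge: 689×0.170 = 0.224×(nitrogen in n2), and the separation unit passes all nitrogen, so nitrogen in n3 = nitrogen in n2 = 522.9 kg/min.
methanol in n3: m_A = 689×0.830 + (1−0.224)·(1−0.846)·m_A, so m_A = 571.87/0.8805 = 649.49 kg/min.
n2 = (1−0.846)×649.49 + 522.9 = 622.92 kg/min.
Purge n4 = 0.224×622.92 = 139.53 kg/min.

139.5 kg/min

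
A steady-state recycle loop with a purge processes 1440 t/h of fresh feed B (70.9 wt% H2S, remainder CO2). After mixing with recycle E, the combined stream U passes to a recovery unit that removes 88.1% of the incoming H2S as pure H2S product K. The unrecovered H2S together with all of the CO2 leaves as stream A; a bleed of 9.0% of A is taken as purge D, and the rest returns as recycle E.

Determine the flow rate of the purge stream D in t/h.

431.3 t/h

CO2 enters only via B and leaves only via the purge: 1440×0.291 = 0.090×(CO2 in A), and the recovery unit passes all CO2, so CO2 in U = CO2 in A = 4656 t/h.
H2S in U: m_A = 1440×0.709 + (1−0.090)·(1−0.881)·m_A, so m_A = 1021/0.8917 = 1144.9 t/h.
A = (1−0.881)×1144.9 + 4656 = 4792.2 t/h.
Purge D = 0.090×4792.2 = 431.3 t/h.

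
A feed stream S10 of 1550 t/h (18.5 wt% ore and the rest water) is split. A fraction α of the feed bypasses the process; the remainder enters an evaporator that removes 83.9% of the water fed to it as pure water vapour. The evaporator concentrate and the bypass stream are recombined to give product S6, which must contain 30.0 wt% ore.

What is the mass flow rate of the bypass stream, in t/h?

681.1 t/h

All 1550×0.185 = 286.75 t/h of ore reaches S6, so S6 = 286.75/0.300 = 955.83 t/h and vapour = 594.17 t/h.
The evaporator receives (1−α)·1550 of feed at 0.815 water and removes 0.839 of that water:
0.839×0.815×(1−α)×1550 = 594.17
(1−α) = 594.17/1059.9 = 0.5606;  α = 0.4394.
Bypass flow = 0.4394×1550 = 681.06 t/h.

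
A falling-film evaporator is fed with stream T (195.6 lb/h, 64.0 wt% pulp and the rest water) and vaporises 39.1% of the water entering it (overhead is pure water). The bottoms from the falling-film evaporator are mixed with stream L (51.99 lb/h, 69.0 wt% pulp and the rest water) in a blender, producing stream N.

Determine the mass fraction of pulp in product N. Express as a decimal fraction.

0.7319

Vapour removed = 0.391×0.360×195.6 = 27.533 lb/h; concentrate = 168.07 lb/h.
pulp reaching the mixer = 125.18 (from concentrate) + 51.99×0.690 = 161.06 lb/h.
Product flow = 168.07 + 51.99 = 220.06 lb/h; pulp fraction = 0.7319.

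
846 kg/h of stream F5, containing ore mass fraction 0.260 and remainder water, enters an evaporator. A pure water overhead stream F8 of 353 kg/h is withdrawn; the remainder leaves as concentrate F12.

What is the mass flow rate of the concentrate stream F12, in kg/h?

493 kg/h

Concentrate = 846 − 353 = 493 kg/h.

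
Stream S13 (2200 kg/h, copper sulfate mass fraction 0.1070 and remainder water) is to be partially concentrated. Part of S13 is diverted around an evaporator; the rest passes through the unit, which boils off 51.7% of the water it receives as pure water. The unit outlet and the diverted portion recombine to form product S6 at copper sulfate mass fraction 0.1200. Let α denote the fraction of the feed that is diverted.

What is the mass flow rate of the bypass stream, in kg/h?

1684 kg/h

All 2200×0.107 = 235.4 kg/h of copper sulfate reaches S6, so S6 = 235.4/0.120 = 1961.7 kg/h and vapour = 238.33 kg/h.
The evaporator receives (1−α)·2200 of feed at 0.893 water and removes 0.517 of that water:
0.517×0.893×(1−α)×2200 = 238.33
(1−α) = 238.33/1015.7 = 0.2346;  α = 0.7654.
Bypass flow = 0.7654×2200 = 1683.8 kg/h.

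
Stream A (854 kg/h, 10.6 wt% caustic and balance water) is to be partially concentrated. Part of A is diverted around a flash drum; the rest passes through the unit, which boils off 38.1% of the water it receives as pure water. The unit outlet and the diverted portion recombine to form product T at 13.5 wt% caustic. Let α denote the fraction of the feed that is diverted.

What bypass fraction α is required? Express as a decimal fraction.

All 854×0.106 = 90.524 kg/h of caustic reaches T, so T = 90.524/0.135 = 670.55 kg/h and vapour = 183.45 kg/h.
The evaporator receives (1−α)·854 of feed at 0.894 water and removes 0.381 of that water:
0.381×0.894×(1−α)×854 = 183.45
(1−α) = 183.45/290.88 = 0.6307;  α = 0.3693.

0.369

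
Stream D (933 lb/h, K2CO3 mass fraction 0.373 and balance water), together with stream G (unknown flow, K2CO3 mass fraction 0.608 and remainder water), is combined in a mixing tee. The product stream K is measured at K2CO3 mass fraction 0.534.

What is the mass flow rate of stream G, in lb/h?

Let G be the unknown flow. Total out = 933 + G.
K2CO3 balance: 348.01 + 0.608·G = 0.534·(933 + G)
(0.608 − 0.534)·G = 0.534×933 − 348.01 = 150.21
G = 150.21 / 0.074 = 2029.9 lb/h

2030 lb/h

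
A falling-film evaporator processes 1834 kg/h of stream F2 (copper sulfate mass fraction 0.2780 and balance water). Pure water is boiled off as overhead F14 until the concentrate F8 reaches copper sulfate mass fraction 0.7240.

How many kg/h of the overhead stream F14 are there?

1130 kg/h

copper sulfate is conserved: 1834×0.278 = 509.85 kg/h all reports to the concentrate.
Concentrate = 509.85/(target fraction) = 704.22 kg/h.
Overhead = 1834 − 704.22 = 1129.8 kg/h.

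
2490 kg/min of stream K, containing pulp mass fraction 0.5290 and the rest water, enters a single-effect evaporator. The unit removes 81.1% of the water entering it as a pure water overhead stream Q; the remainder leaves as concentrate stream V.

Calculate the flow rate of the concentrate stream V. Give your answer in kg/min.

1539 kg/min

water entering = 2490×0.471 = 1172.8 kg/min; overhead removed = 0.811×1172.8 = 951.13 kg/min.
Concentrate = 2490 − 951.13 = 1538.9 kg/min.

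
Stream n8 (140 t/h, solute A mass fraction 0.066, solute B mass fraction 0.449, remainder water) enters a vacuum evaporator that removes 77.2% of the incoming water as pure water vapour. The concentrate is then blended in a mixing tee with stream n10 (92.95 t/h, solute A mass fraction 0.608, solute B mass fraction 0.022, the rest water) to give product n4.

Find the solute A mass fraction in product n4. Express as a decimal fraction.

Vapour removed = 0.772×0.485×140 = 52.419 t/h; concentrate = 87.581 t/h.
solute A reaching the mixer = 9.24 (from concentrate) + 92.95×0.608 = 65.754 t/h.
Product flow = 87.581 + 92.95 = 180.53 t/h; solute A fraction = 0.364.

0.364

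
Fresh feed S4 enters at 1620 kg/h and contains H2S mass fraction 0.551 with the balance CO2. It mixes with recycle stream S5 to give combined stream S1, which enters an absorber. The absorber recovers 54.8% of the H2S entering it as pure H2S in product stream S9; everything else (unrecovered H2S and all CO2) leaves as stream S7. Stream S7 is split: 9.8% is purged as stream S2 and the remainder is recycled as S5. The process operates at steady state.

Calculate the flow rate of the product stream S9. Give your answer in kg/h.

H2S in S1: m_A = 1620×0.551 + (1−0.098)·(1−0.548)·m_A, so m_A = 892.62/0.5923 = 1507.1 kg/h.
Product S9 = 0.548×1507.1 = 825.86 kg/h.

825.9 kg/h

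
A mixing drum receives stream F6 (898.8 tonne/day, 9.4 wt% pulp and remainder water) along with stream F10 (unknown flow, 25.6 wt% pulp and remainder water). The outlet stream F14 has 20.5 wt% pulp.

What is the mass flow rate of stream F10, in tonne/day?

1956 tonne/day

Let F10 be the unknown flow. Total out = 898.8 + F10.
pulp balance: 84.487 + 0.256·F10 = 0.205·(898.8 + F10)
(0.256 − 0.205)·F10 = 0.205×898.8 − 84.487 = 99.767
F10 = 99.767 / 0.051 = 1956.2 tonne/day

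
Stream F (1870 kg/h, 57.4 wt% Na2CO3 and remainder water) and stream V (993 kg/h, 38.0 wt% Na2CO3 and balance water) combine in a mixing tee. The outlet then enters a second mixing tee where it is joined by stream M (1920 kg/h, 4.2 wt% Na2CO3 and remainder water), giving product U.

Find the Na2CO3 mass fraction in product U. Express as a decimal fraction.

Overall, product flow = 4783 kg/h.
Na2CO3 in = 1870×0.574 + 993×0.380 + 1920×0.042 = 1531.4 kg/h.
Na2CO3 fraction in U = 0.320.

0.320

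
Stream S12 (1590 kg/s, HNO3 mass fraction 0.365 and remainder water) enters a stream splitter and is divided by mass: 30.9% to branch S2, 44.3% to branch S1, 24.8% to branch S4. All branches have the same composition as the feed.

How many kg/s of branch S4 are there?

394.3 kg/s

Branch S4 flow = 0.248×1590 = 394.32 kg/s.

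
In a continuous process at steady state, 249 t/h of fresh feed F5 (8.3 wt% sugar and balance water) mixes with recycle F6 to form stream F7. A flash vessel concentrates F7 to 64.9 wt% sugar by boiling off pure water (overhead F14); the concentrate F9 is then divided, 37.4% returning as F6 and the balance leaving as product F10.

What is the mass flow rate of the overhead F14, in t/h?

Overall sugar balance (none leaves overhead): sugar in fresh feed = sugar in product, i.e. 249×0.083 = (1−0.374)·F9·0.649.
F9 = 20.667/(0.649×0.626) = 50.87 t/h.
Recycle F6 = 0.374×50.87 = 19.025 t/h.
Combined feed F7 = 249 + 19.025 = 268.03 t/h.
Overhead F14 = F7 − F9 = 268.03 − 50.87 = 217.16 t/h.

217.2 t/h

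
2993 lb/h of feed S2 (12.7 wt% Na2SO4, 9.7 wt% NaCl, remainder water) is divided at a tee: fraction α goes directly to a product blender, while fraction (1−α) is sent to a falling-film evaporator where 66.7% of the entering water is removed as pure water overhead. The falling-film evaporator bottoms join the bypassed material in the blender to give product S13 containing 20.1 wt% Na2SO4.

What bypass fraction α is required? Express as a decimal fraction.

All 2993×0.127 = 380.11 lb/h of Na2SO4 reaches S13, so S13 = 380.11/0.201 = 1891.1 lb/h and vapour = 1101.9 lb/h.
The evaporator receives (1−α)·2993 of feed at 0.776 water and removes 0.667 of that water:
0.667×0.776×(1−α)×2993 = 1101.9
(1−α) = 1101.9/1549.2 = 0.7113;  α = 0.2887.

0.289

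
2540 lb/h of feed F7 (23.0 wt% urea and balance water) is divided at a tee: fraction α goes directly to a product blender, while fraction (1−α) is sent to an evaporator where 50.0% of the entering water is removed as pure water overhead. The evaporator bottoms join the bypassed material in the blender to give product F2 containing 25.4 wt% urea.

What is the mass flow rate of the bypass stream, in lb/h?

1917 lb/h

All 2540×0.230 = 584.2 lb/h of urea reaches F2, so F2 = 584.2/0.254 = 2300 lb/h and vapour = 240 lb/h.
The evaporator receives (1−α)·2540 of feed at 0.770 water and removes 0.500 of that water:
0.500×0.770×(1−α)×2540 = 240
(1−α) = 240/977.9 = 0.2454;  α = 0.7546.
Bypass flow = 0.7546×2540 = 1916.6 lb/h.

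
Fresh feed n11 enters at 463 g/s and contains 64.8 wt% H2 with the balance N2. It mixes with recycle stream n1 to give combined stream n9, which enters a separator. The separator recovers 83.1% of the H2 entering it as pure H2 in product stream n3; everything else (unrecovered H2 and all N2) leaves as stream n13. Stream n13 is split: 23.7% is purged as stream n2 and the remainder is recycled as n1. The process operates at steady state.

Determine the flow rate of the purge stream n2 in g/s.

176.8 g/s

N2 enters only via n11 and leaves only via the purge: 463×0.352 = 0.237×(N2 in n13), and the separator passes all N2, so N2 in n9 = N2 in n13 = 687.66 g/s.
H2 in n9: m_A = 463×0.648 + (1−0.237)·(1−0.831)·m_A, so m_A = 300.02/0.8711 = 344.44 g/s.
n13 = (1−0.831)×344.44 + 687.66 = 745.87 g/s.
Purge n2 = 0.237×745.87 = 176.77 g/s.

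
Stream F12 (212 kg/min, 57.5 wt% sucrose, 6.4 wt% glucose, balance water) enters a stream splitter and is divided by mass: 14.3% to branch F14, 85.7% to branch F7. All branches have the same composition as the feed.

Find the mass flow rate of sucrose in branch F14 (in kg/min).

17.43 kg/min

Branch F14 total = 0.143×212 = 30.316 kg/min.
sucrose in F14 = 0.575×30.316 = 17.432 kg/min.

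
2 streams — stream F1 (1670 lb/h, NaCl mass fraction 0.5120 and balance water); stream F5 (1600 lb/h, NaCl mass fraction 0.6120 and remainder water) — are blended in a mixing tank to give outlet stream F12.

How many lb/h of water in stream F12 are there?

water out = water in = 1670×0.488 + 1600×0.388 = 1435.8 lb/h.

1436 lb/h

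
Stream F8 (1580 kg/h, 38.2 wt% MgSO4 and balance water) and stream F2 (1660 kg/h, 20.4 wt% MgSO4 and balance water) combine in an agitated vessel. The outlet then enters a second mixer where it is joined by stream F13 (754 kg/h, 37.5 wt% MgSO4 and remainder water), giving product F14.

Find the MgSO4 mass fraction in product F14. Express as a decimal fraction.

Overall, product flow = 3994 kg/h.
MgSO4 in = 1580×0.382 + 1660×0.204 + 754×0.375 = 1225 kg/h.
MgSO4 fraction in F14 = 0.307.

0.307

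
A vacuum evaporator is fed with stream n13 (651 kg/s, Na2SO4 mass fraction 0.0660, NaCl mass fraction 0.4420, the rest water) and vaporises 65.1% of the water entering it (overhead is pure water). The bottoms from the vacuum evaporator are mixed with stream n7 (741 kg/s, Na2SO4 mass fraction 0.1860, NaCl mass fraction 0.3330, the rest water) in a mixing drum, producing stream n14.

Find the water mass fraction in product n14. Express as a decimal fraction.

0.3956

Vapour removed = 0.651×0.492×651 = 208.51 kg/s; concentrate = 442.49 kg/s.
water reaching the mixer = 111.78 (from concentrate) + 741×0.481 = 468.2 kg/s.
Product flow = 442.49 + 741 = 1183.5 kg/s; water fraction = 0.3956.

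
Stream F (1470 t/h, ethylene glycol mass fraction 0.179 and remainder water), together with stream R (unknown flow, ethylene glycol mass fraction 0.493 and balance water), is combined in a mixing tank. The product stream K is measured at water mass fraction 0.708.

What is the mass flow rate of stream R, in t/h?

826.4 t/h

Let R be the unknown flow. Total out = 1470 + R.
water balance: 1206.9 + 0.507·R = 0.708·(1470 + R)
(0.507 − 0.708)·R = 0.708×1470 − 1206.9 = -166.11
R = -166.11 / -0.201 = 826.42 t/h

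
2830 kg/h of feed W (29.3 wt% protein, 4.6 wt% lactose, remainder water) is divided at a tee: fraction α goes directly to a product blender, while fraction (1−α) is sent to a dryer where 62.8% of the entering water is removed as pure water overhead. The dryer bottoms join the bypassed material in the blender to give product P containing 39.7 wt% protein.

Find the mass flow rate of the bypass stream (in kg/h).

All 2830×0.293 = 829.19 kg/h of protein reaches P, so P = 829.19/0.397 = 2088.6 kg/h and vapour = 741.36 kg/h.
The evaporator receives (1−α)·2830 of feed at 0.661 water and removes 0.628 of that water:
0.628×0.661×(1−α)×2830 = 741.36
(1−α) = 741.36/1174.8 = 0.6311;  α = 0.3689.
Bypass flow = 0.3689×2830 = 1044.1 kg/h.

1044 kg/h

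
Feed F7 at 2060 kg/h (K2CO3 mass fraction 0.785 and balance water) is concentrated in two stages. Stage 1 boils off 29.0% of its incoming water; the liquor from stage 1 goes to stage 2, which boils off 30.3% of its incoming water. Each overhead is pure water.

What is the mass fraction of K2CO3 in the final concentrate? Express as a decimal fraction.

0.881

water in feed = 2060×0.215 = 442.9 kg/h.
After stage 1: water left = (1−0.290)×442.9 = 314.46; stream total = 1931.6 kg/h.
After stage 2: water left = (1−0.303)×314.46 = 219.18; final concentrate = 1836.3 kg/h.
K2CO3 fraction = 1617.1/1836.3 = 0.881.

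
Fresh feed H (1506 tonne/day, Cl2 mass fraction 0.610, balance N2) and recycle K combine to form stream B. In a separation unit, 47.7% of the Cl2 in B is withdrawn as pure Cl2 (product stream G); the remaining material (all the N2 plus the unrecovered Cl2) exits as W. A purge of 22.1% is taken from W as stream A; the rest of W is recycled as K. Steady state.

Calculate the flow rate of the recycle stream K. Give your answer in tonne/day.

2702 tonne/day

N2 enters only via H and leaves only via the purge: 1506×0.390 = 0.221×(N2 in W), and the separation unit passes all N2, so N2 in B = N2 in W = 2657.6 tonne/day.
Cl2 in B: m_A = 1506×0.610 + (1−0.221)·(1−0.477)·m_A, so m_A = 918.66/0.5926 = 1550.3 tonne/day.
W = (1−0.477)×1550.3 + 2657.6 = 3468.4 tonne/day.
Recycle K = (1−0.221)×3468.4 = 2701.9 tonne/day.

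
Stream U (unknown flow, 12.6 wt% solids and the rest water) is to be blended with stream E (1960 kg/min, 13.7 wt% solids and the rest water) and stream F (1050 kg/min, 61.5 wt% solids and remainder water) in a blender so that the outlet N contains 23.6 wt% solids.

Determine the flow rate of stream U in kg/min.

1854 kg/min

Let U be the unknown flow. Total out = 3010 + U.
solids balance: 914.27 + 0.126·U = 0.236·(3010 + U)
(0.126 − 0.236)·U = 0.236×3010 − 914.27 = -203.91
U = -203.91 / -0.110 = 1853.7 kg/min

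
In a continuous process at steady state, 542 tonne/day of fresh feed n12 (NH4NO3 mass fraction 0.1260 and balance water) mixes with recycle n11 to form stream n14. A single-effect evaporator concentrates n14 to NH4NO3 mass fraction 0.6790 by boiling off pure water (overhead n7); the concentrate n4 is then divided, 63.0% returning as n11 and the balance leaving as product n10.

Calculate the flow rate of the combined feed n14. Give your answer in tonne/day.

Overall NH4NO3 balance (none leaves overhead): NH4NO3 in fresh feed = NH4NO3 in product, i.e. 542×0.126 = (1−0.630)·n4·0.679.
n4 = 68.292/(0.679×0.370) = 271.83 tonne/day.
Recycle n11 = 0.630×271.83 = 171.25 tonne/day.
Combined feed n14 = 542 + 171.25 = 713.25 tonne/day.

713.3 tonne/day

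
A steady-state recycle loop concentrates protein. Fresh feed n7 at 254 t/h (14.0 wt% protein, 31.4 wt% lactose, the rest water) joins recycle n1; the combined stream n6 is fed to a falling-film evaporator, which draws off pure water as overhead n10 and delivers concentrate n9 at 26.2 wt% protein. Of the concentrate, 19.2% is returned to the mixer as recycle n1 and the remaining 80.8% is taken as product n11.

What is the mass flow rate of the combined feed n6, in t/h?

Overall protein balance (none leaves overhead): protein in fresh feed = protein in product, i.e. 254×0.140 = (1−0.192)·n9·0.262.
n9 = 35.56/(0.262×0.808) = 167.98 t/h.
Recycle n1 = 0.192×167.98 = 32.252 t/h.
Combined feed n6 = 254 + 32.252 = 286.25 t/h.

286.3 t/h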